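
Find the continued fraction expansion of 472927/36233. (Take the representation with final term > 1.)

472927 = 13·36233 + 1898
36233 = 19·1898 + 171
1898 = 11·171 + 17
171 = 10·17 + 1
17 = 17·1 + 0  (stop)
So 472927/36233 = [13; 19, 11, 10, 17].

[13; 19, 11, 10, 17]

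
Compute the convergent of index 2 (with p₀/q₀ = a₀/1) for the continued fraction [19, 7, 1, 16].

153/8

Using pₖ = aₖpₖ₋₁ + pₖ₋₂, qₖ = aₖqₖ₋₁ + qₖ₋₂ (with p₋₁=1, p₋₂=0, q₋₁=0, q₋₂=1):
  k=0: a=19, p=19, q=1
  k=1: a=7, p=134, q=7
  k=2: a=1, p=153, q=8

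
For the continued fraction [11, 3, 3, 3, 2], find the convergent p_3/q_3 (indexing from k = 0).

Using pₖ = aₖpₖ₋₁ + pₖ₋₂, qₖ = aₖqₖ₋₁ + qₖ₋₂ (with p₋₁=1, p₋₂=0, q₋₁=0, q₋₂=1):
  k=0: a=11, p=11, q=1
  k=1: a=3, p=34, q=3
  k=2: a=3, p=113, q=10
  k=3: a=3, p=373, q=33

373/33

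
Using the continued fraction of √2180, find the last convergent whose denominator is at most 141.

1961/42

√2180 = [46; 1, 2, 4, 2, 1, 92, …] (period length 6).
Convergents:
  p_0/q_0 = 46/1
  p_1/q_1 = 47/1
  p_2/q_2 = 140/3
  p_3/q_3 = 607/13
  p_4/q_4 = 1354/29
  p_5/q_5 = 1961/42
  p_6/q_6 = 181766/3893
q_5 = 42 ≤ 141 < 3893 = q_6, so the answer is 1961/42.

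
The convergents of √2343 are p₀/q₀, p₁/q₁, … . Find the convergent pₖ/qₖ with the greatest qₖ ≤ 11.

242/5

√2343 = [48; 2, 2, 8, 2, 2, 96, …] (period length 6).
Convergents:
  p_0/q_0 = 48/1
  p_1/q_1 = 97/2
  p_2/q_2 = 242/5
  p_3/q_3 = 2033/42
q_2 = 5 ≤ 11 < 42 = q_3, so the answer is 242/5.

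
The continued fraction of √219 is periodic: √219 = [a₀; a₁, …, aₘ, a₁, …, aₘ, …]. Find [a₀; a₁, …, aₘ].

a₀ = ⌊√219⌋ = 14.
With m₀=0, d₀=1 and mₖ₊₁ = dₖaₖ − mₖ, dₖ₊₁ = (n − mₖ₊₁²)/dₖ, aₖ₊₁ = ⌊(a₀+mₖ₊₁)/dₖ₊₁⌋:
  k=1: m=14, d=23, a=1
  k=2: m=9, d=6, a=3
  k=3: m=9, d=23, a=1
  k=4: m=14, d=1, a=28
d=1 and a=2a₀=28 at k=4, so the next step gives (m, d) = (14, 23) again — its k=1 value — and the period has length 4.

[14; 1, 3, 1, 28]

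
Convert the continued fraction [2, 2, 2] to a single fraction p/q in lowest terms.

Fold from the inside: start with 2/1.
  2 + 1/2 = 5/2
  2 + 2/5 = 12/5

12/5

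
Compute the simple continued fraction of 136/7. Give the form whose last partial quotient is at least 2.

136 = 19·7 + 3
7 = 2·3 + 1
3 = 3·1 + 0  (stop)
So 136/7 = [19; 2, 3].

[19; 2, 3]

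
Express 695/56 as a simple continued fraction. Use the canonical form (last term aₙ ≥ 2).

695 = 12·56 + 23
56 = 2·23 + 10
23 = 2·10 + 3
10 = 3·3 + 1
3 = 3·1 + 0  (stop)
So 695/56 = [12; 2, 2, 3, 3].

[12; 2, 2, 3, 3]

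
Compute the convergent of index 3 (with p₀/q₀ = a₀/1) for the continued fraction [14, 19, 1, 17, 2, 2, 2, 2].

5044/359

Using pₖ = aₖpₖ₋₁ + pₖ₋₂, qₖ = aₖqₖ₋₁ + qₖ₋₂ (with p₋₁=1, p₋₂=0, q₋₁=0, q₋₂=1):
  k=0: a=14, p=14, q=1
  k=1: a=19, p=267, q=19
  k=2: a=1, p=281, q=20
  k=3: a=17, p=5044, q=359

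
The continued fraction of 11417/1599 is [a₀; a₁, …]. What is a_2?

7

11417 = 7·1599 + 224   →  a_0 = 7
1599 = 7·224 + 31   →  a_1 = 7
224 = 7·31 + 7   →  a_2 = 7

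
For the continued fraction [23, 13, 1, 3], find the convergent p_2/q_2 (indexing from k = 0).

323/14

Using pₖ = aₖpₖ₋₁ + pₖ₋₂, qₖ = aₖqₖ₋₁ + qₖ₋₂ (with p₋₁=1, p₋₂=0, q₋₁=0, q₋₂=1):
  k=0: a=23, p=23, q=1
  k=1: a=13, p=300, q=13
  k=2: a=1, p=323, q=14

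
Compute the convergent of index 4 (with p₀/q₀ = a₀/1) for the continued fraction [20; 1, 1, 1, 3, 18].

227/11

Using pₖ = aₖpₖ₋₁ + pₖ₋₂, qₖ = aₖqₖ₋₁ + qₖ₋₂ (with p₋₁=1, p₋₂=0, q₋₁=0, q₋₂=1):
  k=0: a=20, p=20, q=1
  k=1: a=1, p=21, q=1
  k=2: a=1, p=41, q=2
  k=3: a=1, p=62, q=3
  k=4: a=3, p=227, q=11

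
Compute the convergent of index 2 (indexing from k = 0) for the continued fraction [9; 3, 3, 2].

Using pₖ = aₖpₖ₋₁ + pₖ₋₂, qₖ = aₖqₖ₋₁ + qₖ₋₂ (with p₋₁=1, p₋₂=0, q₋₁=0, q₋₂=1):
  k=0: a=9, p=9, q=1
  k=1: a=3, p=28, q=3
  k=2: a=3, p=93, q=10

93/10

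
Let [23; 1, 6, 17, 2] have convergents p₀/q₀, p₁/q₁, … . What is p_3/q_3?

Using pₖ = aₖpₖ₋₁ + pₖ₋₂, qₖ = aₖqₖ₋₁ + qₖ₋₂ (with p₋₁=1, p₋₂=0, q₋₁=0, q₋₂=1):
  k=0: a=23, p=23, q=1
  k=1: a=1, p=24, q=1
  k=2: a=6, p=167, q=7
  k=3: a=17, p=2863, q=120

2863/120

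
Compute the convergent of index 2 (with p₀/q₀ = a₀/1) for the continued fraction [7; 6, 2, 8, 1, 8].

Using pₖ = aₖpₖ₋₁ + pₖ₋₂, qₖ = aₖqₖ₋₁ + qₖ₋₂ (with p₋₁=1, p₋₂=0, q₋₁=0, q₋₂=1):
  k=0: a=7, p=7, q=1
  k=1: a=6, p=43, q=6
  k=2: a=2, p=93, q=13

93/13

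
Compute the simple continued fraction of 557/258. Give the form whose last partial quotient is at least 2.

557 = 2·258 + 41
258 = 6·41 + 12
41 = 3·12 + 5
12 = 2·5 + 2
5 = 2·2 + 1
2 = 2·1 + 0  (stop)
So 557/258 = [2; 6, 3, 2, 2, 2].

[2; 6, 3, 2, 2, 2]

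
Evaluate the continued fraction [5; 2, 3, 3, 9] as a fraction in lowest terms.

Fold from the inside: start with 9/1.
  3 + 1/9 = 28/9
  3 + 9/28 = 93/28
  2 + 28/93 = 214/93
  5 + 93/214 = 1163/214

1163/214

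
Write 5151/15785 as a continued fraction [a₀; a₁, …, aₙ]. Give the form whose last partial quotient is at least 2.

[0; 3, 15, 1, 1, 16, 10]

5151 = 0×15785 + 5151
15785 = 3×5151 + 332
5151 = 15×332 + 171
332 = 1×171 + 161
171 = 1×161 + 10
161 = 16×10 + 1
10 = 10×1 + 0  (stop)
So 5151/15785 = [0; 3, 15, 1, 1, 16, 10].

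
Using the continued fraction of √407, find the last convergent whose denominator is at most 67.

√407 = [20; 5, 1, 2, 1, 5, 40, …] (period length 6).
Convergents:
  p_0/q_0 = 20/1
  p_1/q_1 = 101/5
  p_2/q_2 = 121/6
  p_3/q_3 = 343/17
  p_4/q_4 = 464/23
  p_5/q_5 = 2663/132
q_4 = 23 ≤ 67 < 132 = q_5, so the answer is 464/23.

464/23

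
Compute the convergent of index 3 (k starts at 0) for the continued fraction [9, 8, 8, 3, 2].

1852/203

Using pₖ = aₖpₖ₋₁ + pₖ₋₂, qₖ = aₖqₖ₋₁ + qₖ₋₂ (with p₋₁=1, p₋₂=0, q₋₁=0, q₋₂=1):
  k=0: a=9, p=9, q=1
  k=1: a=8, p=73, q=8
  k=2: a=8, p=593, q=65
  k=3: a=3, p=1852, q=203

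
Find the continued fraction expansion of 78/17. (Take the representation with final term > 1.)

[4; 1, 1, 2, 3]

78 = 4·17 + 10
17 = 1·10 + 7
10 = 1·7 + 3
7 = 2·3 + 1
3 = 3·1 + 0  (stop)
So 78/17 = [4; 1, 1, 2, 3].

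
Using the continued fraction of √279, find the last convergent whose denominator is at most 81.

1069/64

√279 = [16; 1, 2, 2, 1, 2, 2, 1, 32, …] (period length 8).
Convergents:
  p_0/q_0 = 16/1
  p_1/q_1 = 17/1
  p_2/q_2 = 50/3
  p_3/q_3 = 117/7
  p_4/q_4 = 167/10
  p_5/q_5 = 451/27
  p_6/q_6 = 1069/64
  p_7/q_7 = 1520/91
q_6 = 64 ≤ 81 < 91 = q_7, so the answer is 1069/64.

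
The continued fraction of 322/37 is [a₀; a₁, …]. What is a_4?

322 = 8·37 + 26   →  a_0 = 8
37 = 1·26 + 11   →  a_1 = 1
26 = 2·11 + 4   →  a_2 = 2
11 = 2·4 + 3   →  a_3 = 2
4 = 1·3 + 1   →  a_4 = 1

1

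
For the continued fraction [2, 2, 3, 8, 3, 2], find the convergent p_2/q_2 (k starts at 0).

17/7

Using pₖ = aₖpₖ₋₁ + pₖ₋₂, qₖ = aₖqₖ₋₁ + qₖ₋₂ (with p₋₁=1, p₋₂=0, q₋₁=0, q₋₂=1):
  k=0: a=2, p=2, q=1
  k=1: a=2, p=5, q=2
  k=2: a=3, p=17, q=7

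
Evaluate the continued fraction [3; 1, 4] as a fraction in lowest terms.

Using pₖ = aₖpₖ₋₁ + pₖ₋₂ and qₖ = aₖqₖ₋₁ + qₖ₋₂:
  k=0: a=3, p=3, q=1
  k=1: a=1, p=4, q=1
  k=2: a=4, p=19, q=5

19/5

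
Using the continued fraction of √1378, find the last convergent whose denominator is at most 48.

√1378 = [37; 8, 4, 4, 8, 74, …] (period length 5).
Convergents:
  p_0/q_0 = 37/1
  p_1/q_1 = 297/8
  p_2/q_2 = 1225/33
  p_3/q_3 = 5197/140
q_2 = 33 ≤ 48 < 140 = q_3, so the answer is 1225/33.

1225/33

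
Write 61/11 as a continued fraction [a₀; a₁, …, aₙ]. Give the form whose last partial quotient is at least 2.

[5; 1, 1, 5]

61 = 5×11 + 6
11 = 1×6 + 5
6 = 1×5 + 1
5 = 5×1 + 0  (stop)
So 61/11 = [5; 1, 1, 5].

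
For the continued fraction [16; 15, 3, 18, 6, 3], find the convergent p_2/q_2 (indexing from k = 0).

739/46

Using pₖ = aₖpₖ₋₁ + pₖ₋₂, qₖ = aₖqₖ₋₁ + qₖ₋₂ (with p₋₁=1, p₋₂=0, q₋₁=0, q₋₂=1):
  k=0: a=16, p=16, q=1
  k=1: a=15, p=241, q=15
  k=2: a=3, p=739, q=46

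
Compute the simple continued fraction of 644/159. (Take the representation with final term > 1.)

644 = 4×159 + 8
159 = 19×8 + 7
8 = 1×7 + 1
7 = 7×1 + 0  (stop)
So 644/159 = [4; 19, 1, 7].

[4; 19, 1, 7]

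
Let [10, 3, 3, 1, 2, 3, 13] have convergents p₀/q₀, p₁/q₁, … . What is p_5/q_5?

1247/121

Using pₖ = aₖpₖ₋₁ + pₖ₋₂, qₖ = aₖqₖ₋₁ + qₖ₋₂ (with p₋₁=1, p₋₂=0, q₋₁=0, q₋₂=1):
  k=0: a=10, p=10, q=1
  k=1: a=3, p=31, q=3
  k=2: a=3, p=103, q=10
  k=3: a=1, p=134, q=13
  k=4: a=2, p=371, q=36
  k=5: a=3, p=1247, q=121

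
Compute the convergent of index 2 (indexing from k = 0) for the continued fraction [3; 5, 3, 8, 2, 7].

Using pₖ = aₖpₖ₋₁ + pₖ₋₂, qₖ = aₖqₖ₋₁ + qₖ₋₂ (with p₋₁=1, p₋₂=0, q₋₁=0, q₋₂=1):
  k=0: a=3, p=3, q=1
  k=1: a=5, p=16, q=5
  k=2: a=3, p=51, q=16

51/16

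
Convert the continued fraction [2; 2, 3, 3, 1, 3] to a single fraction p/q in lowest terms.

275/113

Fold from the inside: start with 3/1.
  1 + 1/3 = 4/3
  3 + 3/4 = 15/4
  3 + 4/15 = 49/15
  2 + 15/49 = 113/49
  2 + 49/113 = 275/113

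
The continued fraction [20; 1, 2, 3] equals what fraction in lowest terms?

Using pₖ = aₖpₖ₋₁ + pₖ₋₂ and qₖ = aₖqₖ₋₁ + qₖ₋₂:
  k=0: a=20, p=20, q=1
  k=1: a=1, p=21, q=1
  k=2: a=2, p=62, q=3
  k=3: a=3, p=207, q=10

207/10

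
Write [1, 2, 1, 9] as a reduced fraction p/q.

Using pₖ = aₖpₖ₋₁ + pₖ₋₂ and qₖ = aₖqₖ₋₁ + qₖ₋₂:
  k=0: a=1, p=1, q=1
  k=1: a=2, p=3, q=2
  k=2: a=1, p=4, q=3
  k=3: a=9, p=39, q=29

39/29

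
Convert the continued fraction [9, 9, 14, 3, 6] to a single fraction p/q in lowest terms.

Using pₖ = aₖpₖ₋₁ + pₖ₋₂ and qₖ = aₖqₖ₋₁ + qₖ₋₂:
  k=0: a=9, p=9, q=1
  k=1: a=9, p=82, q=9
  k=2: a=14, p=1157, q=127
  k=3: a=3, p=3553, q=390
  k=4: a=6, p=22475, q=2467

22475/2467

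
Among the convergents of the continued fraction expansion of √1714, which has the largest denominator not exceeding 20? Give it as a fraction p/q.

√1714 = [41; 2, 2, 82, …] (period length 3).
Convergents:
  p_0/q_0 = 41/1
  p_1/q_1 = 83/2
  p_2/q_2 = 207/5
  p_3/q_3 = 17057/412
q_2 = 5 ≤ 20 < 412 = q_3, so the answer is 207/5.

207/5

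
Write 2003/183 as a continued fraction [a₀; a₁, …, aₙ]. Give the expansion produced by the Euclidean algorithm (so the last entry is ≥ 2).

2003 = 10*183 + 173
183 = 1*173 + 10
173 = 17*10 + 3
10 = 3*3 + 1
3 = 3*1 + 0  (stop)
So 2003/183 = [10; 1, 17, 3, 3].

[10; 1, 17, 3, 3]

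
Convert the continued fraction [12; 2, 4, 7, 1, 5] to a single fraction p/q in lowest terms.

Using pₖ = aₖpₖ₋₁ + pₖ₋₂ and qₖ = aₖqₖ₋₁ + qₖ₋₂:
  k=0: a=12, p=12, q=1
  k=1: a=2, p=25, q=2
  k=2: a=4, p=112, q=9
  k=3: a=7, p=809, q=65
  k=4: a=1, p=921, q=74
  k=5: a=5, p=5414, q=435

5414/435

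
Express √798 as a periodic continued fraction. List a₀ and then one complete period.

[28; 4, 56]

a₀ = ⌊√798⌋ = 28.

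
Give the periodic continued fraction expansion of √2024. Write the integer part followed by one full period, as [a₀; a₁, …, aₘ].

[44; 1, 88]

a₀ = ⌊√2024⌋ = 44.
With m₀=0, d₀=1 and mₖ₊₁ = dₖaₖ − mₖ, dₖ₊₁ = (n − mₖ₊₁²)/dₖ, aₖ₊₁ = ⌊(a₀+mₖ₊₁)/dₖ₊₁⌋:
  k=1: m=44, d=88, a=1
  k=2: m=44, d=1, a=88
d=1 and a=2a₀=88 at k=2, so the next step gives (m, d) = (44, 88) again — its k=1 value — and the period has length 2.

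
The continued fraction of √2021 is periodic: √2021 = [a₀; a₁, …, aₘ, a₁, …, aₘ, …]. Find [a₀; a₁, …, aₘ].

[44; 1, 21, 2, 21, 1, 88]

a₀ = ⌊√2021⌋ = 44.
With m₀=0, d₀=1 and mₖ₊₁ = dₖaₖ − mₖ, dₖ₊₁ = (n − mₖ₊₁²)/dₖ, aₖ₊₁ = ⌊(a₀+mₖ₊₁)/dₖ₊₁⌋:
  k=1: m=44, d=85, a=1
  k=2: m=41, d=4, a=21
  k=3: m=43, d=43, a=2
  k=4: m=43, d=4, a=21
  k=5: m=41, d=85, a=1
  k=6: m=44, d=1, a=88
d=1 and a=2a₀=88 at k=6, so the next step gives (m, d) = (44, 85) again — its k=1 value — and the period has length 6.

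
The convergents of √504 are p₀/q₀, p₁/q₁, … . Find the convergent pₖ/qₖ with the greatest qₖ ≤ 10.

√504 = [22; 2, 4, 2, 44, …] (period length 4).
Convergents:
  p_0/q_0 = 22/1
  p_1/q_1 = 45/2
  p_2/q_2 = 202/9
  p_3/q_3 = 449/20
q_2 = 9 ≤ 10 < 20 = q_3, so the answer is 202/9.

202/9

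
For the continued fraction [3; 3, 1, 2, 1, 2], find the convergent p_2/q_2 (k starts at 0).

13/4

Using pₖ = aₖpₖ₋₁ + pₖ₋₂, qₖ = aₖqₖ₋₁ + qₖ₋₂ (with p₋₁=1, p₋₂=0, q₋₁=0, q₋₂=1):
  k=0: a=3, p=3, q=1
  k=1: a=3, p=10, q=3
  k=2: a=1, p=13, q=4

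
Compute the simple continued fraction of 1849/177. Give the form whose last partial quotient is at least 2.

1849 = 10*177 + 79
177 = 2*79 + 19
79 = 4*19 + 3
19 = 6*3 + 1
3 = 3*1 + 0  (stop)
So 1849/177 = [10; 2, 4, 6, 3].

[10; 2, 4, 6, 3]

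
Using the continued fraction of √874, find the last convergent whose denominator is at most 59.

1626/55

√874 = [29; 1, 1, 3, 2, 3, 1, 1, 58, …] (period length 8).
Convergents:
  p_0/q_0 = 29/1
  p_1/q_1 = 30/1
  p_2/q_2 = 59/2
  p_3/q_3 = 207/7
  p_4/q_4 = 473/16
  p_5/q_5 = 1626/55
  p_6/q_6 = 2099/71
q_5 = 55 ≤ 59 < 71 = q_6, so the answer is 1626/55.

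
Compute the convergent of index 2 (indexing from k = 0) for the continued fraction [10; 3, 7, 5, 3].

Using pₖ = aₖpₖ₋₁ + pₖ₋₂, qₖ = aₖqₖ₋₁ + qₖ₋₂ (with p₋₁=1, p₋₂=0, q₋₁=0, q₋₂=1):
  k=0: a=10, p=10, q=1
  k=1: a=3, p=31, q=3
  k=2: a=7, p=227, q=22

227/22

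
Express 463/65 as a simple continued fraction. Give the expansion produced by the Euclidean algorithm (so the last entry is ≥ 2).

[7; 8, 8]

463 = 7*65 + 8
65 = 8*8 + 1
8 = 8*1 + 0  (stop)
So 463/65 = [7; 8, 8].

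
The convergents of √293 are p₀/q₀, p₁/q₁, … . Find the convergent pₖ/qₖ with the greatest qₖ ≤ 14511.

84679/4947

√293 = [17; 8, 1, 1, 8, 34, …] (period length 5).
Convergents:
  p_0/q_0 = 17/1
  p_1/q_1 = 137/8
  p_2/q_2 = 154/9
  p_3/q_3 = 291/17
  p_4/q_4 = 2482/145
  p_5/q_5 = 84679/4947
  p_6/q_6 = 679914/39721
q_5 = 4947 ≤ 14511 < 39721 = q_6, so the answer is 84679/4947.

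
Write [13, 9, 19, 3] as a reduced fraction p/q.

6883/525

Fold from the inside: start with 3/1.
  19 + 1/3 = 58/3
  9 + 3/58 = 525/58
  13 + 58/525 = 6883/525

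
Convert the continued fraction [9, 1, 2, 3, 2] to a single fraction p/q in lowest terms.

Fold from the inside: start with 2/1.
  3 + 1/2 = 7/2
  2 + 2/7 = 16/7
  1 + 7/16 = 23/16
  9 + 16/23 = 223/23

223/23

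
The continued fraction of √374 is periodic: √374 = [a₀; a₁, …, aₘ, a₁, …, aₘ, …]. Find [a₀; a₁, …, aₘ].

a₀ = ⌊√374⌋ = 19.
With m₀=0, d₀=1 and mₖ₊₁ = dₖaₖ − mₖ, dₖ₊₁ = (n − mₖ₊₁²)/dₖ, aₖ₊₁ = ⌊(a₀+mₖ₊₁)/dₖ₊₁⌋:
  k=1: m=19, d=13, a=2
  k=2: m=7, d=25, a=1
  k=3: m=18, d=2, a=18
  k=4: m=18, d=25, a=1
  k=5: m=7, d=13, a=2
  k=6: m=19, d=1, a=38
d=1 and a=2a₀=38 at k=6, so the next step gives (m, d) = (19, 13) again — its k=1 value — and the period has length 6.

[19; 2, 1, 18, 1, 2, 38]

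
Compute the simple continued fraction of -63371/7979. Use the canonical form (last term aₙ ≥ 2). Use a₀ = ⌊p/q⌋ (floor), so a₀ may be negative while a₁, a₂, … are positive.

-63371 = -8·7979 + 461
7979 = 17·461 + 142
461 = 3·142 + 35
142 = 4·35 + 2
35 = 17·2 + 1
2 = 2·1 + 0  (stop)
So -63371/7979 = [-8; 17, 3, 4, 17, 2].

[-8; 17, 3, 4, 17, 2]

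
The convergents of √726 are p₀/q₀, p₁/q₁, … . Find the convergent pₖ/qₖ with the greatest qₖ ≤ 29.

485/18

√726 = [26; 1, 16, 1, 52, …] (period length 4).
Convergents:
  p_0/q_0 = 26/1
  p_1/q_1 = 27/1
  p_2/q_2 = 458/17
  p_3/q_3 = 485/18
  p_4/q_4 = 25678/953
q_3 = 18 ≤ 29 < 953 = q_4, so the answer is 485/18.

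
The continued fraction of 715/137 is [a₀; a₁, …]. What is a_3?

1

715 = 5·137 + 30   →  a_0 = 5
137 = 4·30 + 17   →  a_1 = 4
30 = 1·17 + 13   →  a_2 = 1
17 = 1·13 + 4   →  a_3 = 1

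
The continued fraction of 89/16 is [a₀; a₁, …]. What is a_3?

3

89 = 5·16 + 9   →  a_0 = 5
16 = 1·9 + 7   →  a_1 = 1
9 = 1·7 + 2   →  a_2 = 1
7 = 3·2 + 1   →  a_3 = 3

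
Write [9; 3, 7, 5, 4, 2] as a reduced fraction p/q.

Using pₖ = aₖpₖ₋₁ + pₖ₋₂ and qₖ = aₖqₖ₋₁ + qₖ₋₂:
  k=0: a=9, p=9, q=1
  k=1: a=3, p=28, q=3
  k=2: a=7, p=205, q=22
  k=3: a=5, p=1053, q=113
  k=4: a=4, p=4417, q=474
  k=5: a=2, p=9887, q=1061

9887/1061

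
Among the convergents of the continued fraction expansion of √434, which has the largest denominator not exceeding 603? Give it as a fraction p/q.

5229/251

√434 = [20; 1, 4, 1, 40, …] (period length 4).
Convergents:
  p_0/q_0 = 20/1
  p_1/q_1 = 21/1
  p_2/q_2 = 104/5
  p_3/q_3 = 125/6
  p_4/q_4 = 5104/245
  p_5/q_5 = 5229/251
  p_6/q_6 = 26020/1249
q_5 = 251 ≤ 603 < 1249 = q_6, so the answer is 5229/251.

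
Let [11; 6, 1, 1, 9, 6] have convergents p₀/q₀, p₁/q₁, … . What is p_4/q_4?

1383/124

Using pₖ = aₖpₖ₋₁ + pₖ₋₂, qₖ = aₖqₖ₋₁ + qₖ₋₂ (with p₋₁=1, p₋₂=0, q₋₁=0, q₋₂=1):
  k=0: a=11, p=11, q=1
  k=1: a=6, p=67, q=6
  k=2: a=1, p=78, q=7
  k=3: a=1, p=145, q=13
  k=4: a=9, p=1383, q=124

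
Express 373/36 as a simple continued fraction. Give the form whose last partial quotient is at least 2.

[10; 2, 1, 3, 3]

373 = 10·36 + 13
36 = 2·13 + 10
13 = 1·10 + 3
10 = 3·3 + 1
3 = 3·1 + 0  (stop)
So 373/36 = [10; 2, 1, 3, 3].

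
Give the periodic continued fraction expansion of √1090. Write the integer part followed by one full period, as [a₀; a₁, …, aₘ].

a₀ = ⌊√1090⌋ = 33.

[33; 66]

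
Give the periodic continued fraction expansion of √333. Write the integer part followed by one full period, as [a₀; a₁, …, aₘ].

[18; 4, 36]

a₀ = ⌊√333⌋ = 18.
With m₀=0, d₀=1 and mₖ₊₁ = dₖaₖ − mₖ, dₖ₊₁ = (n − mₖ₊₁²)/dₖ, aₖ₊₁ = ⌊(a₀+mₖ₊₁)/dₖ₊₁⌋:
  k=1: m=18, d=9, a=4
  k=2: m=18, d=1, a=36
d=1 and a=2a₀=36 at k=2, so the next step gives (m, d) = (18, 9) again — its k=1 value — and the period has length 2.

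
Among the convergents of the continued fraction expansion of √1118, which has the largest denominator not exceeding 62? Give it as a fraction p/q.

1839/55

√1118 = [33; 2, 3, 2, 3, 2, 66, …] (period length 6).
Convergents:
  p_0/q_0 = 33/1
  p_1/q_1 = 67/2
  p_2/q_2 = 234/7
  p_3/q_3 = 535/16
  p_4/q_4 = 1839/55
  p_5/q_5 = 4213/126
q_4 = 55 ≤ 62 < 126 = q_5, so the answer is 1839/55.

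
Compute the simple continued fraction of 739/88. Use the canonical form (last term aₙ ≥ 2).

739 = 8*88 + 35
88 = 2*35 + 18
35 = 1*18 + 17
18 = 1*17 + 1
17 = 17*1 + 0  (stop)
So 739/88 = [8; 2, 1, 1, 17].

[8; 2, 1, 1, 17]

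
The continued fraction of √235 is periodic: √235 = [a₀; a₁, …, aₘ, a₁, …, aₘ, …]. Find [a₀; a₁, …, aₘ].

a₀ = ⌊√235⌋ = 15.

[15; 3, 30]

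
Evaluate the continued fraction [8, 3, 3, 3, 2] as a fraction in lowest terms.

Using pₖ = aₖpₖ₋₁ + pₖ₋₂ and qₖ = aₖqₖ₋₁ + qₖ₋₂:
  k=0: a=8, p=8, q=1
  k=1: a=3, p=25, q=3
  k=2: a=3, p=83, q=10
  k=3: a=3, p=274, q=33
  k=4: a=2, p=631, q=76

631/76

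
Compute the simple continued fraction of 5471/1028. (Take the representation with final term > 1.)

5471 = 5·1028 + 331
1028 = 3·331 + 35
331 = 9·35 + 16
35 = 2·16 + 3
16 = 5·3 + 1
3 = 3·1 + 0  (stop)
So 5471/1028 = [5; 3, 9, 2, 5, 3].

[5; 3, 9, 2, 5, 3]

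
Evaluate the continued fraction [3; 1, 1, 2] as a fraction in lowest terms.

Using pₖ = aₖpₖ₋₁ + pₖ₋₂ and qₖ = aₖqₖ₋₁ + qₖ₋₂:
  k=0: a=3, p=3, q=1
  k=1: a=1, p=4, q=1
  k=2: a=1, p=7, q=2
  k=3: a=2, p=18, q=5

18/5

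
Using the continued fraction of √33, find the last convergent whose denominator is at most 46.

√33 = [5; 1, 2, 1, 10, …] (period length 4).
Convergents:
  p_0/q_0 = 5/1
  p_1/q_1 = 6/1
  p_2/q_2 = 17/3
  p_3/q_3 = 23/4
  p_4/q_4 = 247/43
  p_5/q_5 = 270/47
q_4 = 43 ≤ 46 < 47 = q_5, so the answer is 247/43.

247/43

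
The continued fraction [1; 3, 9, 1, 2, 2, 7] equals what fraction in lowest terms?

2072/1567

Using pₖ = aₖpₖ₋₁ + pₖ₋₂ and qₖ = aₖqₖ₋₁ + qₖ₋₂:
  k=0: a=1, p=1, q=1
  k=1: a=3, p=4, q=3
  k=2: a=9, p=37, q=28
  k=3: a=1, p=41, q=31
  k=4: a=2, p=119, q=90
  k=5: a=2, p=279, q=211
  k=6: a=7, p=2072, q=1567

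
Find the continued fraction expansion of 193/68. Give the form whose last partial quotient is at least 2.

193 = 2*68 + 57
68 = 1*57 + 11
57 = 5*11 + 2
11 = 5*2 + 1
2 = 2*1 + 0  (stop)
So 193/68 = [2; 1, 5, 5, 2].

[2; 1, 5, 5, 2]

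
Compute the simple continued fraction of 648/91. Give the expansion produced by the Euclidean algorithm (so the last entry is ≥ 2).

[7; 8, 3, 1, 2]

648 = 7×91 + 11
91 = 8×11 + 3
11 = 3×3 + 2
3 = 1×2 + 1
2 = 2×1 + 0  (stop)
So 648/91 = [7; 8, 3, 1, 2].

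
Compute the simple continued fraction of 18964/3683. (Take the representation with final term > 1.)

18964 = 5·3683 + 549
3683 = 6·549 + 389
549 = 1·389 + 160
389 = 2·160 + 69
160 = 2·69 + 22
69 = 3·22 + 3
22 = 7·3 + 1
3 = 3·1 + 0  (stop)
So 18964/3683 = [5; 6, 1, 2, 2, 3, 7, 3].

[5; 6, 1, 2, 2, 3, 7, 3]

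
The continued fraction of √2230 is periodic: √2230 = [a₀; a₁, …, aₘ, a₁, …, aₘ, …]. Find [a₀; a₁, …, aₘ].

a₀ = ⌊√2230⌋ = 47.

[47; 4, 2, 18, 2, 4, 94]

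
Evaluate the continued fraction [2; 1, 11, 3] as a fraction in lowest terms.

108/37

Using pₖ = aₖpₖ₋₁ + pₖ₋₂ and qₖ = aₖqₖ₋₁ + qₖ₋₂:
  k=0: a=2, p=2, q=1
  k=1: a=1, p=3, q=1
  k=2: a=11, p=35, q=12
  k=3: a=3, p=108, q=37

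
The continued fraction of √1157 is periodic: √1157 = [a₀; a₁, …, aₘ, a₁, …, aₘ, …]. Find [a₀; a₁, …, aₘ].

[34; 68]

a₀ = ⌊√1157⌋ = 34.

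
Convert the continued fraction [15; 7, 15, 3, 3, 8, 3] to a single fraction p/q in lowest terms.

Fold from the inside: start with 3/1.
  8 + 1/3 = 25/3
  3 + 3/25 = 78/25
  3 + 25/78 = 259/78
  15 + 78/259 = 3963/259
  7 + 259/3963 = 28000/3963
  15 + 3963/28000 = 423963/28000

423963/28000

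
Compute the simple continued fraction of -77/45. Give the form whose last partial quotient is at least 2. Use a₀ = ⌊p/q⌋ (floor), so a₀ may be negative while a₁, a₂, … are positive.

[-2; 3, 2, 6]

-77 = -2·45 + 13
45 = 3·13 + 6
13 = 2·6 + 1
6 = 6·1 + 0  (stop)
So -77/45 = [-2; 3, 2, 6].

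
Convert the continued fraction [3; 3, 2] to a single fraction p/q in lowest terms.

23/7

Fold from the inside: start with 2/1.
  3 + 1/2 = 7/2
  3 + 2/7 = 23/7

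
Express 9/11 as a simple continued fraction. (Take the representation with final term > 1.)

9 = 0·11 + 9
11 = 1·9 + 2
9 = 4·2 + 1
2 = 2·1 + 0  (stop)
So 9/11 = [0; 1, 4, 2].

[0; 1, 4, 2]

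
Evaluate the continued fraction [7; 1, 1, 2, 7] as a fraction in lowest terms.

Using pₖ = aₖpₖ₋₁ + pₖ₋₂ and qₖ = aₖqₖ₋₁ + qₖ₋₂:
  k=0: a=7, p=7, q=1
  k=1: a=1, p=8, q=1
  k=2: a=1, p=15, q=2
  k=3: a=2, p=38, q=5
  k=4: a=7, p=281, q=37

281/37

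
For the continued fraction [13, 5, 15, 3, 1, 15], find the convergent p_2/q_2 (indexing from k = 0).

1003/76

Using pₖ = aₖpₖ₋₁ + pₖ₋₂, qₖ = aₖqₖ₋₁ + qₖ₋₂ (with p₋₁=1, p₋₂=0, q₋₁=0, q₋₂=1):
  k=0: a=13, p=13, q=1
  k=1: a=5, p=66, q=5
  k=2: a=15, p=1003, q=76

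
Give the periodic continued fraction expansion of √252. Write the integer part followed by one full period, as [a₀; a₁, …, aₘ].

[15; 1, 6, 1, 30]

a₀ = ⌊√252⌋ = 15.
With m₀=0, d₀=1 and mₖ₊₁ = dₖaₖ − mₖ, dₖ₊₁ = (n − mₖ₊₁²)/dₖ, aₖ₊₁ = ⌊(a₀+mₖ₊₁)/dₖ₊₁⌋:
  k=1: m=15, d=27, a=1
  k=2: m=12, d=4, a=6
  k=3: m=12, d=27, a=1
  k=4: m=15, d=1, a=30
d=1 and a=2a₀=30 at k=4, so the next step gives (m, d) = (15, 27) again — its k=1 value — and the period has length 4.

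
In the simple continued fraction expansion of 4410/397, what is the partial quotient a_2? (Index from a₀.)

4

4410 = 11·397 + 43   →  a_0 = 11
397 = 9·43 + 10   →  a_1 = 9
43 = 4·10 + 3   →  a_2 = 4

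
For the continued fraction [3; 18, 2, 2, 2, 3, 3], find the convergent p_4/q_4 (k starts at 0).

Using pₖ = aₖpₖ₋₁ + pₖ₋₂, qₖ = aₖqₖ₋₁ + qₖ₋₂ (with p₋₁=1, p₋₂=0, q₋₁=0, q₋₂=1):
  k=0: a=3, p=3, q=1
  k=1: a=18, p=55, q=18
  k=2: a=2, p=113, q=37
  k=3: a=2, p=281, q=92
  k=4: a=2, p=675, q=221

675/221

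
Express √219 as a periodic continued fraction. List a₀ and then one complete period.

[14; 1, 3, 1, 28]

a₀ = ⌊√219⌋ = 14.
With m₀=0, d₀=1 and mₖ₊₁ = dₖaₖ − mₖ, dₖ₊₁ = (n − mₖ₊₁²)/dₖ, aₖ₊₁ = ⌊(a₀+mₖ₊₁)/dₖ₊₁⌋:
  k=1: m=14, d=23, a=1
  k=2: m=9, d=6, a=3
  k=3: m=9, d=23, a=1
  k=4: m=14, d=1, a=28
d=1 and a=2a₀=28 at k=4, so the next step gives (m, d) = (14, 23) again — its k=1 value — and the period has length 4.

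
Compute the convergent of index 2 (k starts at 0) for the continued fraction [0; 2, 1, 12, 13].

1/3

Using pₖ = aₖpₖ₋₁ + pₖ₋₂, qₖ = aₖqₖ₋₁ + qₖ₋₂ (with p₋₁=1, p₋₂=0, q₋₁=0, q₋₂=1):
  k=0: a=0, p=0, q=1
  k=1: a=2, p=1, q=2
  k=2: a=1, p=1, q=3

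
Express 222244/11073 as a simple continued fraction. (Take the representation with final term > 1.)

222244 = 20×11073 + 784
11073 = 14×784 + 97
784 = 8×97 + 8
97 = 12×8 + 1
8 = 8×1 + 0  (stop)
So 222244/11073 = [20; 14, 8, 12, 8].

[20; 14, 8, 12, 8]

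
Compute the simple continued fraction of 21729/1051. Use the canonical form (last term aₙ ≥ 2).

21729 = 20*1051 + 709
1051 = 1*709 + 342
709 = 2*342 + 25
342 = 13*25 + 17
25 = 1*17 + 8
17 = 2*8 + 1
8 = 8*1 + 0  (stop)
So 21729/1051 = [20; 1, 2, 13, 1, 2, 8].

[20; 1, 2, 13, 1, 2, 8]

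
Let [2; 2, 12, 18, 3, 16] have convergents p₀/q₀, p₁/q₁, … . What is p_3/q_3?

Using pₖ = aₖpₖ₋₁ + pₖ₋₂, qₖ = aₖqₖ₋₁ + qₖ₋₂ (with p₋₁=1, p₋₂=0, q₋₁=0, q₋₂=1):
  k=0: a=2, p=2, q=1
  k=1: a=2, p=5, q=2
  k=2: a=12, p=62, q=25
  k=3: a=18, p=1121, q=452

1121/452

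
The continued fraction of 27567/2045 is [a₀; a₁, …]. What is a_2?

27567 = 13·2045 + 982   →  a_0 = 13
2045 = 2·982 + 81   →  a_1 = 2
982 = 12·81 + 10   →  a_2 = 12

12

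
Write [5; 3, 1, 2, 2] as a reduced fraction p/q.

137/26

Using pₖ = aₖpₖ₋₁ + pₖ₋₂ and qₖ = aₖqₖ₋₁ + qₖ₋₂:
  k=0: a=5, p=5, q=1
  k=1: a=3, p=16, q=3
  k=2: a=1, p=21, q=4
  k=3: a=2, p=58, q=11
  k=4: a=2, p=137, q=26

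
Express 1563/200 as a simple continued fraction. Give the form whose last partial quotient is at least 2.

1563 = 7×200 + 163
200 = 1×163 + 37
163 = 4×37 + 15
37 = 2×15 + 7
15 = 2×7 + 1
7 = 7×1 + 0  (stop)
So 1563/200 = [7; 1, 4, 2, 2, 7].

[7; 1, 4, 2, 2, 7]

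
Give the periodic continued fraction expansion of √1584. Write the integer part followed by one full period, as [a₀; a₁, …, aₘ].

[39; 1, 3, 1, 78]

a₀ = ⌊√1584⌋ = 39.
With m₀=0, d₀=1 and mₖ₊₁ = dₖaₖ − mₖ, dₖ₊₁ = (n − mₖ₊₁²)/dₖ, aₖ₊₁ = ⌊(a₀+mₖ₊₁)/dₖ₊₁⌋:
  k=1: m=39, d=63, a=1
  k=2: m=24, d=16, a=3
  k=3: m=24, d=63, a=1
  k=4: m=39, d=1, a=78
d=1 and a=2a₀=78 at k=4, so the next step gives (m, d) = (39, 63) again — its k=1 value — and the period has length 4.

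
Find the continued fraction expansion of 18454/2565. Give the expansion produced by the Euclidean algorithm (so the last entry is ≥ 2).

18454 = 7×2565 + 499
2565 = 5×499 + 70
499 = 7×70 + 9
70 = 7×9 + 7
9 = 1×7 + 2
7 = 3×2 + 1
2 = 2×1 + 0  (stop)
So 18454/2565 = [7; 5, 7, 7, 1, 3, 2].

[7; 5, 7, 7, 1, 3, 2]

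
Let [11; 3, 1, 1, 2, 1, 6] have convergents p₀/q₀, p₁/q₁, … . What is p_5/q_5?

282/25

Using pₖ = aₖpₖ₋₁ + pₖ₋₂, qₖ = aₖqₖ₋₁ + qₖ₋₂ (with p₋₁=1, p₋₂=0, q₋₁=0, q₋₂=1):
  k=0: a=11, p=11, q=1
  k=1: a=3, p=34, q=3
  k=2: a=1, p=45, q=4
  k=3: a=1, p=79, q=7
  k=4: a=2, p=203, q=18
  k=5: a=1, p=282, q=25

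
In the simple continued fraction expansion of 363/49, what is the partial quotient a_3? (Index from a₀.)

4

363 = 7·49 + 20   →  a_0 = 7
49 = 2·20 + 9   →  a_1 = 2
20 = 2·9 + 2   →  a_2 = 2
9 = 4·2 + 1   →  a_3 = 4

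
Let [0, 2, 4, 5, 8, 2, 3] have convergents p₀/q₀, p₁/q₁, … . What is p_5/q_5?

365/817

Using pₖ = aₖpₖ₋₁ + pₖ₋₂, qₖ = aₖqₖ₋₁ + qₖ₋₂ (with p₋₁=1, p₋₂=0, q₋₁=0, q₋₂=1):
  k=0: a=0, p=0, q=1
  k=1: a=2, p=1, q=2
  k=2: a=4, p=4, q=9
  k=3: a=5, p=21, q=47
  k=4: a=8, p=172, q=385
  k=5: a=2, p=365, q=817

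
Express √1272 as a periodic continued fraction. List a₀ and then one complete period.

a₀ = ⌊√1272⌋ = 35.
With m₀=0, d₀=1 and mₖ₊₁ = dₖaₖ − mₖ, dₖ₊₁ = (n − mₖ₊₁²)/dₖ, aₖ₊₁ = ⌊(a₀+mₖ₊₁)/dₖ₊₁⌋:
  k=1: m=35, d=47, a=1
  k=2: m=12, d=24, a=1
  k=3: m=12, d=47, a=1
  k=4: m=35, d=1, a=70
d=1 and a=2a₀=70 at k=4, so the next step gives (m, d) = (35, 47) again — its k=1 value — and the period has length 4.

[35; 1, 1, 1, 70]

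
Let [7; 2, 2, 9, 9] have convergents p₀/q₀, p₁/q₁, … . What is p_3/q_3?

348/47

Using pₖ = aₖpₖ₋₁ + pₖ₋₂, qₖ = aₖqₖ₋₁ + qₖ₋₂ (with p₋₁=1, p₋₂=0, q₋₁=0, q₋₂=1):
  k=0: a=7, p=7, q=1
  k=1: a=2, p=15, q=2
  k=2: a=2, p=37, q=5
  k=3: a=9, p=348, q=47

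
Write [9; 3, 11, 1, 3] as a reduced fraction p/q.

1352/145

Using pₖ = aₖpₖ₋₁ + pₖ₋₂ and qₖ = aₖqₖ₋₁ + qₖ₋₂:
  k=0: a=9, p=9, q=1
  k=1: a=3, p=28, q=3
  k=2: a=11, p=317, q=34
  k=3: a=1, p=345, q=37
  k=4: a=3, p=1352, q=145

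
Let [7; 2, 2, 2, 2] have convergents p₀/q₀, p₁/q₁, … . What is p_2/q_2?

Using pₖ = aₖpₖ₋₁ + pₖ₋₂, qₖ = aₖqₖ₋₁ + qₖ₋₂ (with p₋₁=1, p₋₂=0, q₋₁=0, q₋₂=1):
  k=0: a=7, p=7, q=1
  k=1: a=2, p=15, q=2
  k=2: a=2, p=37, q=5

37/5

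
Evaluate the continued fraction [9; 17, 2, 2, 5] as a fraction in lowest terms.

Using pₖ = aₖpₖ₋₁ + pₖ₋₂ and qₖ = aₖqₖ₋₁ + qₖ₋₂:
  k=0: a=9, p=9, q=1
  k=1: a=17, p=154, q=17
  k=2: a=2, p=317, q=35
  k=3: a=2, p=788, q=87
  k=4: a=5, p=4257, q=470

4257/470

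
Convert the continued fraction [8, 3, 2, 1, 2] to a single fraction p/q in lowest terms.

224/27

Fold from the inside: start with 2/1.
  1 + 1/2 = 3/2
  2 + 2/3 = 8/3
  3 + 3/8 = 27/8
  8 + 8/27 = 224/27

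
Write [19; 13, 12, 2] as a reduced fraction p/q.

Using pₖ = aₖpₖ₋₁ + pₖ₋₂ and qₖ = aₖqₖ₋₁ + qₖ₋₂:
  k=0: a=19, p=19, q=1
  k=1: a=13, p=248, q=13
  k=2: a=12, p=2995, q=157
  k=3: a=2, p=6238, q=327

6238/327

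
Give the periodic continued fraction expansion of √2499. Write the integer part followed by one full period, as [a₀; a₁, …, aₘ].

[49; 1, 98]

a₀ = ⌊√2499⌋ = 49.
With m₀=0, d₀=1 and mₖ₊₁ = dₖaₖ − mₖ, dₖ₊₁ = (n − mₖ₊₁²)/dₖ, aₖ₊₁ = ⌊(a₀+mₖ₊₁)/dₖ₊₁⌋:
  k=1: m=49, d=98, a=1
  k=2: m=49, d=1, a=98
d=1 and a=2a₀=98 at k=2, so the next step gives (m, d) = (49, 98) again — its k=1 value — and the period has length 2.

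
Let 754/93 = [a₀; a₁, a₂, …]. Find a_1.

754 = 8·93 + 10   →  a_0 = 8
93 = 9·10 + 3   →  a_1 = 9

9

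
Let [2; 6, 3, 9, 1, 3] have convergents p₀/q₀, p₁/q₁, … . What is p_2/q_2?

Using pₖ = aₖpₖ₋₁ + pₖ₋₂, qₖ = aₖqₖ₋₁ + qₖ₋₂ (with p₋₁=1, p₋₂=0, q₋₁=0, q₋₂=1):
  k=0: a=2, p=2, q=1
  k=1: a=6, p=13, q=6
  k=2: a=3, p=41, q=19

41/19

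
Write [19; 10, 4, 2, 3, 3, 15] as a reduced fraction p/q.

304839/15962

Fold from the inside: start with 15/1.
  3 + 1/15 = 46/15
  3 + 15/46 = 153/46
  2 + 46/153 = 352/153
  4 + 153/352 = 1561/352
  10 + 352/1561 = 15962/1561
  19 + 1561/15962 = 304839/15962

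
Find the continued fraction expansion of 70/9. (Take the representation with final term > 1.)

[7; 1, 3, 2]

70 = 7×9 + 7
9 = 1×7 + 2
7 = 3×2 + 1
2 = 2×1 + 0  (stop)
So 70/9 = [7; 1, 3, 2].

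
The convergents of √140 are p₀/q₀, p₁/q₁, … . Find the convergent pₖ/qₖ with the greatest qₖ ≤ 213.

√140 = [11; 1, 4, 1, 22, …] (period length 4).
Convergents:
  p_0/q_0 = 11/1
  p_1/q_1 = 12/1
  p_2/q_2 = 59/5
  p_3/q_3 = 71/6
  p_4/q_4 = 1621/137
  p_5/q_5 = 1692/143
  p_6/q_6 = 8389/709
q_5 = 143 ≤ 213 < 709 = q_6, so the answer is 1692/143.

1692/143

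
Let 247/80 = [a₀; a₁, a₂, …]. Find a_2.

247 = 3·80 + 7   →  a_0 = 3
80 = 11·7 + 3   →  a_1 = 11
7 = 2·3 + 1   →  a_2 = 2

2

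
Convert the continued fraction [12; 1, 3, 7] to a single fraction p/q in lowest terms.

370/29

Fold from the inside: start with 7/1.
  3 + 1/7 = 22/7
  1 + 7/22 = 29/22
  12 + 22/29 = 370/29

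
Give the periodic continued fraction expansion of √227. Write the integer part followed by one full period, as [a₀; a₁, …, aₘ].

[15; 15, 30]

a₀ = ⌊√227⌋ = 15.
With m₀=0, d₀=1 and mₖ₊₁ = dₖaₖ − mₖ, dₖ₊₁ = (n − mₖ₊₁²)/dₖ, aₖ₊₁ = ⌊(a₀+mₖ₊₁)/dₖ₊₁⌋:
  k=1: m=15, d=2, a=15
  k=2: m=15, d=1, a=30
d=1 and a=2a₀=30 at k=2, so the next step gives (m, d) = (15, 2) again — its k=1 value — and the period has length 2.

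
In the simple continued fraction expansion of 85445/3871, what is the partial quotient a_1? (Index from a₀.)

85445 = 22·3871 + 283   →  a_0 = 22
3871 = 13·283 + 192   →  a_1 = 13

13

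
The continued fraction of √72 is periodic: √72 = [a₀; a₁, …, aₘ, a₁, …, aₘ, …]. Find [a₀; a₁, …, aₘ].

a₀ = ⌊√72⌋ = 8.

[8; 2, 16]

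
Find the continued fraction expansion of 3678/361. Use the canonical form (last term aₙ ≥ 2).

[10; 5, 3, 4, 5]

3678 = 10*361 + 68
361 = 5*68 + 21
68 = 3*21 + 5
21 = 4*5 + 1
5 = 5*1 + 0  (stop)
So 3678/361 = [10; 5, 3, 4, 5].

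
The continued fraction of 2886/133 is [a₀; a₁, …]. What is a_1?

2886 = 21·133 + 93   →  a_0 = 21
133 = 1·93 + 40   →  a_1 = 1

1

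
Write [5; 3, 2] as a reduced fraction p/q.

37/7

Using pₖ = aₖpₖ₋₁ + pₖ₋₂ and qₖ = aₖqₖ₋₁ + qₖ₋₂:
  k=0: a=5, p=5, q=1
  k=1: a=3, p=16, q=3
  k=2: a=2, p=37, q=7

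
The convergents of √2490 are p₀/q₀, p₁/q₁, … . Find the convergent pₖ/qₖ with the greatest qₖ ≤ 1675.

√2490 = [49; 1, 8, 1, 98, …] (period length 4).
Convergents:
  p_0/q_0 = 49/1
  p_1/q_1 = 50/1
  p_2/q_2 = 449/9
  p_3/q_3 = 499/10
  p_4/q_4 = 49351/989
  p_5/q_5 = 49850/999
  p_6/q_6 = 448151/8981
q_5 = 999 ≤ 1675 < 8981 = q_6, so the answer is 49850/999.

49850/999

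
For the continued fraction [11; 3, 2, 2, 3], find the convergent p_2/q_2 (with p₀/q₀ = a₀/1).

Using pₖ = aₖpₖ₋₁ + pₖ₋₂, qₖ = aₖqₖ₋₁ + qₖ₋₂ (with p₋₁=1, p₋₂=0, q₋₁=0, q₋₂=1):
  k=0: a=11, p=11, q=1
  k=1: a=3, p=34, q=3
  k=2: a=2, p=79, q=7

79/7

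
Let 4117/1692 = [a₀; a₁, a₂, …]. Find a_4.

9

4117 = 2·1692 + 733   →  a_0 = 2
1692 = 2·733 + 226   →  a_1 = 2
733 = 3·226 + 55   →  a_2 = 3
226 = 4·55 + 6   →  a_3 = 4
55 = 9·6 + 1   →  a_4 = 9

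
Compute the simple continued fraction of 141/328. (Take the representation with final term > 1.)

[0; 2, 3, 15, 3]

141 = 0·328 + 141
328 = 2·141 + 46
141 = 3·46 + 3
46 = 15·3 + 1
3 = 3·1 + 0  (stop)
So 141/328 = [0; 2, 3, 15, 3].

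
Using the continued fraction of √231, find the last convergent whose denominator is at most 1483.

11551/760

√231 = [15; 5, 30, …] (period length 2).
Convergents:
  p_0/q_0 = 15/1
  p_1/q_1 = 76/5
  p_2/q_2 = 2295/151
  p_3/q_3 = 11551/760
  p_4/q_4 = 348825/22951
q_3 = 760 ≤ 1483 < 22951 = q_4, so the answer is 11551/760.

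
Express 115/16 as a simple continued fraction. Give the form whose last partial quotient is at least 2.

115 = 7×16 + 3
16 = 5×3 + 1
3 = 3×1 + 0  (stop)
So 115/16 = [7; 5, 3].

[7; 5, 3]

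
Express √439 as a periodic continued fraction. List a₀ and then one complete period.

a₀ = ⌊√439⌋ = 20.

[20; 1, 19, 1, 40]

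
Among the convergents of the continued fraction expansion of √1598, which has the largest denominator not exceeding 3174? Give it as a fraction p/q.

126281/3159

√1598 = [39; 1, 38, 1, 78, …] (period length 4).
Convergents:
  p_0/q_0 = 39/1
  p_1/q_1 = 40/1
  p_2/q_2 = 1559/39
  p_3/q_3 = 1599/40
  p_4/q_4 = 126281/3159
  p_5/q_5 = 127880/3199
q_4 = 3159 ≤ 3174 < 3199 = q_5, so the answer is 126281/3159.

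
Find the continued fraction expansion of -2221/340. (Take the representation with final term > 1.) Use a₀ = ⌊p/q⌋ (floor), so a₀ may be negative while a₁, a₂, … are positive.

-2221 = -7·340 + 159
340 = 2·159 + 22
159 = 7·22 + 5
22 = 4·5 + 2
5 = 2·2 + 1
2 = 2·1 + 0  (stop)
So -2221/340 = [-7; 2, 7, 4, 2, 2].

[-7; 2, 7, 4, 2, 2]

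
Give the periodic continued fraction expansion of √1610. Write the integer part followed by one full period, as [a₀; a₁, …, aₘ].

a₀ = ⌊√1610⌋ = 40.
With m₀=0, d₀=1 and mₖ₊₁ = dₖaₖ − mₖ, dₖ₊₁ = (n − mₖ₊₁²)/dₖ, aₖ₊₁ = ⌊(a₀+mₖ₊₁)/dₖ₊₁⌋:
  k=1: m=40, d=10, a=8
  k=2: m=40, d=1, a=80
d=1 and a=2a₀=80 at k=2, so the next step gives (m, d) = (40, 10) again — its k=1 value — and the period has length 2.

[40; 8, 80]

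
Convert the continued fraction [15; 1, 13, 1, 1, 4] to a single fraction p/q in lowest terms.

2087/131

Fold from the inside: start with 4/1.
  1 + 1/4 = 5/4
  1 + 4/5 = 9/5
  13 + 5/9 = 122/9
  1 + 9/122 = 131/122
  15 + 122/131 = 2087/131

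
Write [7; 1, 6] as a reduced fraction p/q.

Using pₖ = aₖpₖ₋₁ + pₖ₋₂ and qₖ = aₖqₖ₋₁ + qₖ₋₂:
  k=0: a=7, p=7, q=1
  k=1: a=1, p=8, q=1
  k=2: a=6, p=55, q=7

55/7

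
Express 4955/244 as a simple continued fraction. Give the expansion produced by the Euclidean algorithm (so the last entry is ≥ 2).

4955 = 20×244 + 75
244 = 3×75 + 19
75 = 3×19 + 18
19 = 1×18 + 1
18 = 18×1 + 0  (stop)
So 4955/244 = [20; 3, 3, 1, 18].

[20; 3, 3, 1, 18]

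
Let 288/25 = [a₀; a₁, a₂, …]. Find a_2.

288 = 11·25 + 13   →  a_0 = 11
25 = 1·13 + 12   →  a_1 = 1
13 = 1·12 + 1   →  a_2 = 1

1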